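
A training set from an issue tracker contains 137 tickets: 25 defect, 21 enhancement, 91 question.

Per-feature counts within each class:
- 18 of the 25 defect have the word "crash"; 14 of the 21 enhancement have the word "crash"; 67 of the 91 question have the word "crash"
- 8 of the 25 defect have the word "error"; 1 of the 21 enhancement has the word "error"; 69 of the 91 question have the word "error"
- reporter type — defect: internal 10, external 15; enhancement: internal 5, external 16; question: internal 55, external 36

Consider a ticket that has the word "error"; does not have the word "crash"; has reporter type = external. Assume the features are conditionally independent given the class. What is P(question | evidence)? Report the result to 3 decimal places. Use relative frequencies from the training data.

0.818

defect: (25/137) × (7/25) × (8/25) × (15/25) ≈ 0.00981022
enhancement: (21/137) × (7/21) × (1/21) × (16/21) ≈ 0.00185378
question: (91/137) × (24/91) × (69/91) × (36/91) ≈ 0.0525484
P(question | x) = 0.0525484 / 0.0642124 ≈ 0.818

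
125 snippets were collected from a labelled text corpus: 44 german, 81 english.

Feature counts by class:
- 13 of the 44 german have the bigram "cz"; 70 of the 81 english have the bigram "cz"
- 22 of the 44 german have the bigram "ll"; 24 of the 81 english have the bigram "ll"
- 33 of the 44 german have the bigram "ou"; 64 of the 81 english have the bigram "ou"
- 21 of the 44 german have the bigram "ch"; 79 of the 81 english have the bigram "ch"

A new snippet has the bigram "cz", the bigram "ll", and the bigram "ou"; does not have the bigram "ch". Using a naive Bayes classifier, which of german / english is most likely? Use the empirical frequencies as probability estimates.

german

german: (44/125) × (13/44) × (22/44) × (33/44) × (23/44) ≈ 0.0203864
english: (81/125) × (70/81) × (24/81) × (64/81) × (2/81) ≈ 0.00323709
Highest score → german.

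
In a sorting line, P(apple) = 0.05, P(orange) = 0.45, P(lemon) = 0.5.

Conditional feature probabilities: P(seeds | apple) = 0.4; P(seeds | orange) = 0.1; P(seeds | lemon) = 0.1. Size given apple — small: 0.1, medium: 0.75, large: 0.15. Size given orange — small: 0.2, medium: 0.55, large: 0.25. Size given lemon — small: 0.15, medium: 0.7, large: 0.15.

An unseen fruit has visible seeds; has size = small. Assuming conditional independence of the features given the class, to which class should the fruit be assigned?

orange

apple: 0.05 × 0.4 × 0.1 = 0.002
orange: 0.45 × 0.1 × 0.2 = 0.009
lemon: 0.5 × 0.1 × 0.15 = 0.0075
Highest score → orange.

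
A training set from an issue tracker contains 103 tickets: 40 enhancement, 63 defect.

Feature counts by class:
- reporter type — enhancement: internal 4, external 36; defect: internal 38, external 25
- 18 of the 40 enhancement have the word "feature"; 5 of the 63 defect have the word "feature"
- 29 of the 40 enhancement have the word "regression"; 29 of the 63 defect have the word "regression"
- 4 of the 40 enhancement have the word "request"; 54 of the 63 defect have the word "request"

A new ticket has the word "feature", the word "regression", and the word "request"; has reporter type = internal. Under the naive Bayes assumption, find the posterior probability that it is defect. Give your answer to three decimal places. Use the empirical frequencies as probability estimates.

0.901

enhancement: (40/103) × (4/40) × (18/40) × (29/40) × (4/40) ≈ 0.00126699
defect: (63/103) × (38/63) × (5/63) × (29/63) × (54/63) ≈ 0.0115528
P(defect | x) = 0.0115528 / 0.01281979 ≈ 0.901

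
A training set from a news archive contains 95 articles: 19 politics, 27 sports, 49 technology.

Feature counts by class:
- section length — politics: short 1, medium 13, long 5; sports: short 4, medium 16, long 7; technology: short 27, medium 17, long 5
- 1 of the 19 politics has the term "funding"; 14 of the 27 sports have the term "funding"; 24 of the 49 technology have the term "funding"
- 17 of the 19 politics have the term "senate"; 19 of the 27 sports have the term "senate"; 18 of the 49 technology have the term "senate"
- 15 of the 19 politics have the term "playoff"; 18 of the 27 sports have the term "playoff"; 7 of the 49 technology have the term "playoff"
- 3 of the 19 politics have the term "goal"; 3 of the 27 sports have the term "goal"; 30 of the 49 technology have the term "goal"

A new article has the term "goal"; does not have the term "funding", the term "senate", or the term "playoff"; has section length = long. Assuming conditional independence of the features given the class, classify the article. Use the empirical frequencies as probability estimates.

politics: (19/95) × (5/19) × (18/19) × (2/19) × (4/19) × (3/19) ≈ 0.000174468
sports: (27/95) × (7/27) × (13/27) × (8/27) × (9/27) × (3/27) ≈ 0.000389329
technology: (49/95) × (5/49) × (25/49) × (31/49) × (42/49) × (30/49) ≈ 0.00891527
Highest score → technology.

technology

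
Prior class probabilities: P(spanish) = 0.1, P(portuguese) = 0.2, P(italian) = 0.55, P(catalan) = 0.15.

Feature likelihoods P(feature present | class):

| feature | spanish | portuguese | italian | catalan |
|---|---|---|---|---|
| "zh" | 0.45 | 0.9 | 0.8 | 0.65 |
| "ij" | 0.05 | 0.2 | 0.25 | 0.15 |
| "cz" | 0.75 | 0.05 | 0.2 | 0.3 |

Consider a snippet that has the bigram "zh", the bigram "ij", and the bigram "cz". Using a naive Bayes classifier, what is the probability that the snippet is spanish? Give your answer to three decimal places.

0.056

spanish: 0.1 × 0.45 × 0.05 × 0.75 = 0.0016875
portuguese: 0.2 × 0.9 × 0.2 × 0.05 = 0.0018
italian: 0.55 × 0.8 × 0.25 × 0.2 = 0.022
catalan: 0.15 × 0.65 × 0.15 × 0.3 = 0.0043875
P(spanish | x) = 0.0016875 / 0.029875 ≈ 0.056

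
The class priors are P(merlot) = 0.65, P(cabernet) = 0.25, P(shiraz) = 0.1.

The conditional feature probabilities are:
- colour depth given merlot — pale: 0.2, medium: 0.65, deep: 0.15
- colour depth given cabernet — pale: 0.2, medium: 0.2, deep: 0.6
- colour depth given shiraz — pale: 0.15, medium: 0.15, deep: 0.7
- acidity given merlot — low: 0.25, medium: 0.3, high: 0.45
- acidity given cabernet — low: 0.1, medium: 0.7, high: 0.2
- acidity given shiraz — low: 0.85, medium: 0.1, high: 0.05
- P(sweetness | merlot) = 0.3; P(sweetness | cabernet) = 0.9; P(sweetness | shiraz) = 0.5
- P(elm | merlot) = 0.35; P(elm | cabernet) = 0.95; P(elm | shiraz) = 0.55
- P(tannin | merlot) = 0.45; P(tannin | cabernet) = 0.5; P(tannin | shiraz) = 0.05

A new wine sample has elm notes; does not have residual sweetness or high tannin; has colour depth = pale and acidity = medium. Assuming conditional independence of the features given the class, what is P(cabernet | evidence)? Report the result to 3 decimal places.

merlot: 0.65 × 0.2 × 0.3 × (1−0.3) × 0.35 × (1−0.45) = 0.00525525
cabernet: 0.25 × 0.2 × 0.7 × (1−0.9) × 0.95 × (1−0.5) = 0.0016625
shiraz: 0.1 × 0.15 × 0.1 × (1−0.5) × 0.55 × (1−0.05) = 0.000391875
P(cabernet | x) = 0.0016625 / 0.007309625 ≈ 0.227

0.227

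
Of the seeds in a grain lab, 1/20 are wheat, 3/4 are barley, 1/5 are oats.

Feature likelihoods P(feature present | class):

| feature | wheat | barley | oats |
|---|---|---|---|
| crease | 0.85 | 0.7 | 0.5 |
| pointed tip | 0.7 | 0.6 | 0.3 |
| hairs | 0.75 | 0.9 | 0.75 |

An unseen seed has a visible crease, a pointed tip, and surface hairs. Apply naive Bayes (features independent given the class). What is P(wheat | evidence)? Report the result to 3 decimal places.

0.068

wheat: 0.05 × 0.85 × 0.7 × 0.75 = 0.0223125
barley: 0.75 × 0.7 × 0.6 × 0.9 = 0.2835
oats: 0.2 × 0.5 × 0.3 × 0.75 = 0.0225
P(wheat | x) = 0.0223125 / 0.3283125 ≈ 0.068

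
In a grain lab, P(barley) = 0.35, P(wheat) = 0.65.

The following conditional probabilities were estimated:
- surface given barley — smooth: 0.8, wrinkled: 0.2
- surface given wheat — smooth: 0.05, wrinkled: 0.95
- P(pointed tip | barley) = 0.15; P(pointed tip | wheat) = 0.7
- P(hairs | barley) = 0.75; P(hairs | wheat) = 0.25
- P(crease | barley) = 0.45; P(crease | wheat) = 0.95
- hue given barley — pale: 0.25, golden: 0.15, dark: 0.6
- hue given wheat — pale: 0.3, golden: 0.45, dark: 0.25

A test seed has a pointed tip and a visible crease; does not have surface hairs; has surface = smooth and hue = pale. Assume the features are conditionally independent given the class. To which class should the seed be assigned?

wheat

barley: 0.35 × 0.8 × 0.15 × (1−0.75) × 0.45 × 0.25 = 0.00118125
wheat: 0.65 × 0.05 × 0.7 × (1−0.25) × 0.95 × 0.3 = 0.0048628125
Highest score → wheat.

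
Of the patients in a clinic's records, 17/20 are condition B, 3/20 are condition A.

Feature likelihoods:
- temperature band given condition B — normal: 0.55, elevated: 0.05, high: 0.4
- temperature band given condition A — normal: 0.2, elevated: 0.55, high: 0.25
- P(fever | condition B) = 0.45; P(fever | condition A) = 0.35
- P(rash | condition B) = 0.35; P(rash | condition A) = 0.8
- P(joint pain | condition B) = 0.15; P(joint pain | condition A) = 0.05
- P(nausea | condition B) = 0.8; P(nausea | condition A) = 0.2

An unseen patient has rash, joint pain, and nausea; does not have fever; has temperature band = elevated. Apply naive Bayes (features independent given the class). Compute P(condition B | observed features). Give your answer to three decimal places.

condition B: 0.85 × 0.05 × (1−0.45) × 0.35 × 0.15 × 0.8 = 0.00098175
condition A: 0.15 × 0.55 × (1−0.35) × 0.8 × 0.05 × 0.2 = 0.000429
P(condition B | x) = 0.00098175 / 0.00141075 ≈ 0.696

0.696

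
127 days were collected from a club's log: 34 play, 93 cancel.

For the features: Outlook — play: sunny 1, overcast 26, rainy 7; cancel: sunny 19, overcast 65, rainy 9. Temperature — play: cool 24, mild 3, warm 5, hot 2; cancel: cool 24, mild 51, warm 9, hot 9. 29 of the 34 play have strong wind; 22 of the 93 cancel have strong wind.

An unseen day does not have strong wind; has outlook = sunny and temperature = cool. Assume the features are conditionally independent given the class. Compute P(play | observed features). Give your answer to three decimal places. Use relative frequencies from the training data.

0.027

play: (34/127) × (1/34) × (24/34) × (5/34) ≈ 0.000817372
cancel: (93/127) × (19/93) × (24/93) × (71/93) ≈ 0.029475
P(play | x) = 0.000817372 / 0.030292372 ≈ 0.027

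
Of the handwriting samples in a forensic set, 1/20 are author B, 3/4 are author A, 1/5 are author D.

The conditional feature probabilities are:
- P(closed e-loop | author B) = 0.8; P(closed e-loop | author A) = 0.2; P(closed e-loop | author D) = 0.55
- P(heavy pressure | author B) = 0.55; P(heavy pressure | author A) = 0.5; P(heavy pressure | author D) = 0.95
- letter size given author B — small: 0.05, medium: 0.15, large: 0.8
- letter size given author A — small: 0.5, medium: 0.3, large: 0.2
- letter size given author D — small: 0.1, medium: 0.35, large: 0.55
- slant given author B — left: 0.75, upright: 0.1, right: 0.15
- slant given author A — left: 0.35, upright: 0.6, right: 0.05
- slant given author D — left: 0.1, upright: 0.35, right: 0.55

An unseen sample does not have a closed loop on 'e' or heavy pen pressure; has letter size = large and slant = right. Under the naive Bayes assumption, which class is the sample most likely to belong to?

author B: 0.05 × (1−0.8) × (1−0.55) × 0.8 × 0.15 = 0.00054
author A: 0.75 × (1−0.2) × (1−0.5) × 0.2 × 0.05 = 0.003
author D: 0.2 × (1−0.55) × (1−0.95) × 0.55 × 0.55 = 0.00136125
Highest score → author A.

author A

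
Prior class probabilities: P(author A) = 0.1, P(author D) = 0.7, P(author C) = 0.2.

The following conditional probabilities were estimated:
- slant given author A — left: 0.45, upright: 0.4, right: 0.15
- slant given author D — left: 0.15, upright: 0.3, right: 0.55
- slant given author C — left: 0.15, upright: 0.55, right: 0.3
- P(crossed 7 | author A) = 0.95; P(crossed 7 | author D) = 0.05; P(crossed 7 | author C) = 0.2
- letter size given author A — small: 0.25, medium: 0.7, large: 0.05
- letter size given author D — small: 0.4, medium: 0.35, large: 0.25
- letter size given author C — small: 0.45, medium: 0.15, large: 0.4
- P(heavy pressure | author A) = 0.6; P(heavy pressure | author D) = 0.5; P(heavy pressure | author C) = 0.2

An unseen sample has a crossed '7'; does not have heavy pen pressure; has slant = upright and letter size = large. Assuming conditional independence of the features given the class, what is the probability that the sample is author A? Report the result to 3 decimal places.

0.083

author A: 0.1 × 0.4 × 0.95 × 0.05 × (1−0.6) = 0.00076
author D: 0.7 × 0.3 × 0.05 × 0.25 × (1−0.5) = 0.0013125
author C: 0.2 × 0.55 × 0.2 × 0.4 × (1−0.2) = 0.00704
P(author A | x) = 0.00076 / 0.0091125 ≈ 0.083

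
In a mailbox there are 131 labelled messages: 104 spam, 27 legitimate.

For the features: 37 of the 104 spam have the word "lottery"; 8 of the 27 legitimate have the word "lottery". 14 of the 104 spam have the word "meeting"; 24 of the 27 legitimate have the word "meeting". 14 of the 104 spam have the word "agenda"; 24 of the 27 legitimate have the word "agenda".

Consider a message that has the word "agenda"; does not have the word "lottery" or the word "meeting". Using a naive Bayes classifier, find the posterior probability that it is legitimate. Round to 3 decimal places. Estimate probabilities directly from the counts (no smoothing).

spam: (104/131) × (67/104) × (90/104) × (14/104) ≈ 0.0595809
legitimate: (27/131) × (19/27) × (3/27) × (24/27) ≈ 0.0143248
P(legitimate | x) = 0.0143248 / 0.0739057 ≈ 0.194

0.194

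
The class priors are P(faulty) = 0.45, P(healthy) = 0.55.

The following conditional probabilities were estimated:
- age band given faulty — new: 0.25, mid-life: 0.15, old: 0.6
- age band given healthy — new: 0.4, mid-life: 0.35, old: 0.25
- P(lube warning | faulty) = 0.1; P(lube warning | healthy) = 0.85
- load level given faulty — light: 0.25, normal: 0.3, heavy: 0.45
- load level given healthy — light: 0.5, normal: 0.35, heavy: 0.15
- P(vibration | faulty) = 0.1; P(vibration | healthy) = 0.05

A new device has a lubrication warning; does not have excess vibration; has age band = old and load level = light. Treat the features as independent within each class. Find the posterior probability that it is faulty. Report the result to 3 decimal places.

0.099

faulty: 0.45 × 0.6 × 0.1 × 0.25 × (1−0.1) = 0.006075
healthy: 0.55 × 0.25 × 0.85 × 0.5 × (1−0.05) = 0.055515625
P(faulty | x) = 0.006075 / 0.061590625 ≈ 0.099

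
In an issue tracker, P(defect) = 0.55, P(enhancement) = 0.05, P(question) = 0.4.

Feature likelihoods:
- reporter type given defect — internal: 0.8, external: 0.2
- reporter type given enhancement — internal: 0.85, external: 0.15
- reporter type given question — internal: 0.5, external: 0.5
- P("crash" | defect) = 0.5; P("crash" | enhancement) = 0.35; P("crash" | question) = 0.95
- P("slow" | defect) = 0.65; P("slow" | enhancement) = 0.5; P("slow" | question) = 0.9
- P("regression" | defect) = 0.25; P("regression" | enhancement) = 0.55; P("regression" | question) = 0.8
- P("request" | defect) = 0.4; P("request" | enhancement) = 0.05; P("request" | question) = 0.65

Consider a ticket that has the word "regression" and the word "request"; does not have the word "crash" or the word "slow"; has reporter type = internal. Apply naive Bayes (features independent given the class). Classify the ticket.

defect

defect: 0.55 × 0.8 × (1−0.5) × (1−0.65) × 0.25 × 0.4 = 0.0077
enhancement: 0.05 × 0.85 × (1−0.35) × (1−0.5) × 0.55 × 0.05 = 0.00037984375
question: 0.4 × 0.5 × (1−0.95) × (1−0.9) × 0.8 × 0.65 = 0.00052
Highest score → defect.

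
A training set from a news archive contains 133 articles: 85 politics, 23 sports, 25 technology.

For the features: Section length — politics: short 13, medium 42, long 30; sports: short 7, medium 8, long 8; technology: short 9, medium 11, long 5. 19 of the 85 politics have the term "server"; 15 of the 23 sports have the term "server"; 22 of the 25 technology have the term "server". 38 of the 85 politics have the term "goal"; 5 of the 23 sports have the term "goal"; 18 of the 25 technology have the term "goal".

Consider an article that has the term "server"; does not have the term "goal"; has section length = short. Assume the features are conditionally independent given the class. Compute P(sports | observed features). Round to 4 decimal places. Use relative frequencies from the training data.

0.4830

politics: (85/133) × (13/85) × (19/85) × (47/85) ≈ 0.0120811
sports: (23/133) × (7/23) × (15/23) × (18/23) ≈ 0.026863
technology: (25/133) × (9/25) × (22/25) × (7/25) ≈ 0.0166737
P(sports | x) = 0.026863 / 0.0556178 ≈ 0.4830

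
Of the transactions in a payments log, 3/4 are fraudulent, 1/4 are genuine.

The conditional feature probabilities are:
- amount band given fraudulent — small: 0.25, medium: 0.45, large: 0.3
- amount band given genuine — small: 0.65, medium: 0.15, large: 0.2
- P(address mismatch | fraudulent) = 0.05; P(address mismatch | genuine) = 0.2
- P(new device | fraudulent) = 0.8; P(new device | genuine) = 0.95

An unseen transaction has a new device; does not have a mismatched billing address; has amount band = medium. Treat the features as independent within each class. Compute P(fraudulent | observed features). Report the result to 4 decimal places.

fraudulent: 0.75 × 0.45 × (1−0.05) × 0.8 = 0.2565
genuine: 0.25 × 0.15 × (1−0.2) × 0.95 = 0.0285
P(fraudulent | x) = 0.2565 / 0.285 ≈ 0.9000

0.9000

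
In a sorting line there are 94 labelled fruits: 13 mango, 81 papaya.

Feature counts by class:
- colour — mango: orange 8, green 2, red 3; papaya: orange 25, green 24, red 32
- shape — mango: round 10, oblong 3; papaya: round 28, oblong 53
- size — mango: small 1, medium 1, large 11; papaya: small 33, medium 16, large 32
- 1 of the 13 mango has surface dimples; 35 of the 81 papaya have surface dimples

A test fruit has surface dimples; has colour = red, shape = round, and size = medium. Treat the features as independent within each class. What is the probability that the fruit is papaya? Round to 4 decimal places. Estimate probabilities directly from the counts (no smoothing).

mango: (13/94) × (3/13) × (10/13) × (1/13) × (1/13) ≈ 0.000145266
papaya: (81/94) × (32/81) × (28/81) × (16/81) × (35/81) ≈ 0.0100441
P(papaya | x) = 0.0100441 / 0.010189366 ≈ 0.9857

0.9857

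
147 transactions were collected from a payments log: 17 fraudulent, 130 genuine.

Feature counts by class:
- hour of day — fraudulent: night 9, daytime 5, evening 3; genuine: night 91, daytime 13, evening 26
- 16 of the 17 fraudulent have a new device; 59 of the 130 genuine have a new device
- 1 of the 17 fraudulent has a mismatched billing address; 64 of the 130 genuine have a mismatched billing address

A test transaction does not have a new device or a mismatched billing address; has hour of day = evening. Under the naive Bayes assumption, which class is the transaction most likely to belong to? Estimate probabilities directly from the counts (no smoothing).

fraudulent: (17/147) × (3/17) × (1/17) × (16/17) ≈ 0.00112986
genuine: (130/147) × (26/130) × (71/130) × (66/130) ≈ 0.0490424
Highest score → genuine.

genuine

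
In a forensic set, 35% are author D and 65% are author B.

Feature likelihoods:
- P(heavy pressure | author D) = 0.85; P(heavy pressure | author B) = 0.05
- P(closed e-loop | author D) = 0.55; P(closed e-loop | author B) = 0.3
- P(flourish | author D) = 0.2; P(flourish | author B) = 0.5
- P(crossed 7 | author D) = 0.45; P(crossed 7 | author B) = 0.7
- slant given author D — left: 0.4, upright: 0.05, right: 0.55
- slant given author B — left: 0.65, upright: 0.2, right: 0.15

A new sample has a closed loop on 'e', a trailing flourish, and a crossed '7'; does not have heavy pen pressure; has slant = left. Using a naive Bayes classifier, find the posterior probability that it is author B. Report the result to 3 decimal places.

author D: 0.35 × (1−0.85) × 0.55 × 0.2 × 0.45 × 0.4 = 0.0010395
author B: 0.65 × (1−0.05) × 0.3 × 0.5 × 0.7 × 0.65 = 0.042144375
P(author B | x) = 0.042144375 / 0.043183875 ≈ 0.976

0.976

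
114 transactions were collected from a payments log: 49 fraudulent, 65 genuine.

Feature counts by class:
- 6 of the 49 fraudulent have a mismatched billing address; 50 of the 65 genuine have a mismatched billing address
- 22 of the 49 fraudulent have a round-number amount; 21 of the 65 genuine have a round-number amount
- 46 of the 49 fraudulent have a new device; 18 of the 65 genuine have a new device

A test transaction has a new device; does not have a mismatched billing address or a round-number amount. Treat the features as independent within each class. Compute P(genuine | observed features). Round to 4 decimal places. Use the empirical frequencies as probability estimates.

0.1122

fraudulent: (49/114) × (43/49) × (27/49) × (46/49) ≈ 0.195116
genuine: (65/114) × (15/65) × (44/65) × (18/65) ≈ 0.0246652
P(genuine | x) = 0.0246652 / 0.2197812 ≈ 0.1122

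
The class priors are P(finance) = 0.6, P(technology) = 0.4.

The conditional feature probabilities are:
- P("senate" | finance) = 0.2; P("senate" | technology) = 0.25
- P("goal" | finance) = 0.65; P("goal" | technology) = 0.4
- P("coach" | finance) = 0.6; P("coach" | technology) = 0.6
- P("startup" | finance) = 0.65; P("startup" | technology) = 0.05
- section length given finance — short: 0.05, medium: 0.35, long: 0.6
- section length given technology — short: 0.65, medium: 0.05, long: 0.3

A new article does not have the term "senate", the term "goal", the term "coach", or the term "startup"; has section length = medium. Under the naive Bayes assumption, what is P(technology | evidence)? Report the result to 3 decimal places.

0.294

finance: 0.6 × (1−0.2) × (1−0.65) × (1−0.6) × (1−0.65) × 0.35 = 0.008232
technology: 0.4 × (1−0.25) × (1−0.4) × (1−0.6) × (1−0.05) × 0.05 = 0.00342
P(technology | x) = 0.00342 / 0.011652 ≈ 0.294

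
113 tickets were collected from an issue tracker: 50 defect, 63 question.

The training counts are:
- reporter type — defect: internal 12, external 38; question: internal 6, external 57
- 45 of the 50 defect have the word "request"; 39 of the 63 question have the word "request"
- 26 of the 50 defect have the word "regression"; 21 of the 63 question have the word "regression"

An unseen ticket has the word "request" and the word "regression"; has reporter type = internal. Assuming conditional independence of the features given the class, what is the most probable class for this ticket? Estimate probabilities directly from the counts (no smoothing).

defect: (50/113) × (12/50) × (45/50) × (26/50) ≈ 0.0496991
question: (63/113) × (6/63) × (39/63) × (21/63) ≈ 0.0109566
Highest score → defect.

defect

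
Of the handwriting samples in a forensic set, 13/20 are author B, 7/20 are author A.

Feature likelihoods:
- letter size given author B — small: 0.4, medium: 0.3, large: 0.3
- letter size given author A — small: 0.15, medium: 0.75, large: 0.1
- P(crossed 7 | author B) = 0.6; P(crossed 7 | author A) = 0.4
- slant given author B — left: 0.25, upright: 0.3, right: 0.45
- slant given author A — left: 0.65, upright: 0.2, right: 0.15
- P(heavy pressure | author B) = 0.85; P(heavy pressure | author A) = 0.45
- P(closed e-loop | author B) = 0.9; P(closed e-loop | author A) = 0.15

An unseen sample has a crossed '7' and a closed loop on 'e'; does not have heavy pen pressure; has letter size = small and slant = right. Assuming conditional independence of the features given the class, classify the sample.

author B

author B: 0.65 × 0.4 × 0.6 × 0.45 × (1−0.85) × 0.9 = 0.009477
author A: 0.35 × 0.15 × 0.4 × 0.15 × (1−0.45) × 0.15 = 0.000259875
Highest score → author B.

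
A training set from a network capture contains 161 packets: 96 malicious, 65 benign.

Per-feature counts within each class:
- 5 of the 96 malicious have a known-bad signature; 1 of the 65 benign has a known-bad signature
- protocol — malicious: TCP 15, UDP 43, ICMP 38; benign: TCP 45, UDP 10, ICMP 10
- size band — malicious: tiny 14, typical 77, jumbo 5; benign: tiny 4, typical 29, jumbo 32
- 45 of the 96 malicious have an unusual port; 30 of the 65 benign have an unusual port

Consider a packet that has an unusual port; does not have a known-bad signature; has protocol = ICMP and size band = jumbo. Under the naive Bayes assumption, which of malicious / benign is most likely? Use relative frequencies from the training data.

malicious: (96/161) × (91/96) × (38/96) × (5/96) × (45/96) ≈ 0.0054622
benign: (65/161) × (64/65) × (10/65) × (32/65) × (30/65) ≈ 0.0138959
Highest score → benign.

benign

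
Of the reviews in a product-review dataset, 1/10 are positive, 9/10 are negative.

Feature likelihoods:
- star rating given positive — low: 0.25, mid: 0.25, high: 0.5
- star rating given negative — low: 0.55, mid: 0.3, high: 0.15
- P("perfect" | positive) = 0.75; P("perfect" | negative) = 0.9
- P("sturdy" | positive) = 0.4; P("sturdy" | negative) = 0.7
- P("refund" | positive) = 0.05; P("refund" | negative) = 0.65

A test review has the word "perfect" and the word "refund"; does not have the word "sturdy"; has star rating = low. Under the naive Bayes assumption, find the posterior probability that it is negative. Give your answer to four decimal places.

0.9936

positive: 0.1 × 0.25 × 0.75 × (1−0.4) × 0.05 = 0.0005625
negative: 0.9 × 0.55 × 0.9 × (1−0.7) × 0.65 = 0.0868725
P(negative | x) = 0.0868725 / 0.087435 ≈ 0.9936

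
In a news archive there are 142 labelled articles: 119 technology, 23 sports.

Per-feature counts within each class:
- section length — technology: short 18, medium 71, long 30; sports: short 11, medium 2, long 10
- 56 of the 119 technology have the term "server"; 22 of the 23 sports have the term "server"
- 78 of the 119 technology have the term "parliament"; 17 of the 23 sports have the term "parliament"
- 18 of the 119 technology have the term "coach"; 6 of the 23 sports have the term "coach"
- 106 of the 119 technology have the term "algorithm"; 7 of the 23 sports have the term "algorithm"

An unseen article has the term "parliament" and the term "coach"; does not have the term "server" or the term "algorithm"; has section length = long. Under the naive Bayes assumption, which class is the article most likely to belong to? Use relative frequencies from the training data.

technology: (119/142) × (30/119) × (63/119) × (78/119) × (18/119) × (13/119) ≈ 0.00121142
sports: (23/142) × (10/23) × (1/23) × (17/23) × (6/23) × (16/23) ≈ 0.000410696
Highest score → technology.

technology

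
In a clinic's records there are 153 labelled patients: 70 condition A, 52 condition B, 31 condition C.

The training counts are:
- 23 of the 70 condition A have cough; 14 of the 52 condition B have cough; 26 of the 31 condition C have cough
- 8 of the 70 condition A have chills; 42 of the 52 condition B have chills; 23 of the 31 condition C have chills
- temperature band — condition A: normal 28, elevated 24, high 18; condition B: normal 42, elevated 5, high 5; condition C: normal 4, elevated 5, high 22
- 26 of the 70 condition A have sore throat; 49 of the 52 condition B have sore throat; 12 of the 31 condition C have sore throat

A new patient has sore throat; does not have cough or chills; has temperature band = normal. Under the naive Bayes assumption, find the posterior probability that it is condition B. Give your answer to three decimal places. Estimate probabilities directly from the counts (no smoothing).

0.471

condition A: (70/153) × (47/70) × (62/70) × (28/70) × (26/70) ≈ 0.0404236
condition B: (52/153) × (38/52) × (10/52) × (42/52) × (49/52) ≈ 0.0363519
condition C: (31/153) × (5/31) × (8/31) × (4/31) × (12/31) ≈ 0.000421235
P(condition B | x) = 0.0363519 / 0.077196735 ≈ 0.471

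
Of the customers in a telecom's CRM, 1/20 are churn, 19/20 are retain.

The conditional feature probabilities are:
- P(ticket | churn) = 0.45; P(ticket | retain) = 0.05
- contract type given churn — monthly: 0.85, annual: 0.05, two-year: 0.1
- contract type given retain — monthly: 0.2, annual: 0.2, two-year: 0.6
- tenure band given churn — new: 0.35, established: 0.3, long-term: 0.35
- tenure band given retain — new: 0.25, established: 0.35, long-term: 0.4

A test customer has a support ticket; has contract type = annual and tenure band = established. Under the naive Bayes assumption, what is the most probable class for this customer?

retain

churn: 0.05 × 0.45 × 0.05 × 0.3 = 0.0003375
retain: 0.95 × 0.05 × 0.2 × 0.35 = 0.003325
Highest score → retain.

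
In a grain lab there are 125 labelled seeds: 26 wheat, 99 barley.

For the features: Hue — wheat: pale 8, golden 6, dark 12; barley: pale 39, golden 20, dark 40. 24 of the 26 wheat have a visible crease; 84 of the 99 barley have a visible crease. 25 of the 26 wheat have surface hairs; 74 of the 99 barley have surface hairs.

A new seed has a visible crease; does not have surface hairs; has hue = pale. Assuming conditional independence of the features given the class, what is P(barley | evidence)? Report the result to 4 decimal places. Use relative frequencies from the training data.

wheat: (26/125) × (8/26) × (24/26) × (1/26) ≈ 0.00227219
barley: (99/125) × (39/99) × (84/99) × (25/99) ≈ 0.0668503
P(barley | x) = 0.0668503 / 0.06912249 ≈ 0.9671

0.9671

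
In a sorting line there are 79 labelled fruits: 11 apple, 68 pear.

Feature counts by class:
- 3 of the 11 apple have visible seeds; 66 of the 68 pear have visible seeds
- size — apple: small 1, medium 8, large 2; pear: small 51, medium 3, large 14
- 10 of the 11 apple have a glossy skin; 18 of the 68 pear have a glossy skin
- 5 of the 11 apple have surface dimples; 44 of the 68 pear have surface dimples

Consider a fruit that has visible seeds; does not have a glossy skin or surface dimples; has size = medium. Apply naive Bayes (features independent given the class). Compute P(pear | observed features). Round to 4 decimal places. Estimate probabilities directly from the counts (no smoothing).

0.8748

apple: (11/79) × (3/11) × (8/11) × (1/11) × (6/11) ≈ 0.00136949
pear: (68/79) × (66/68) × (3/68) × (50/68) × (24/68) ≈ 0.00956517
P(pear | x) = 0.00956517 / 0.01093466 ≈ 0.8748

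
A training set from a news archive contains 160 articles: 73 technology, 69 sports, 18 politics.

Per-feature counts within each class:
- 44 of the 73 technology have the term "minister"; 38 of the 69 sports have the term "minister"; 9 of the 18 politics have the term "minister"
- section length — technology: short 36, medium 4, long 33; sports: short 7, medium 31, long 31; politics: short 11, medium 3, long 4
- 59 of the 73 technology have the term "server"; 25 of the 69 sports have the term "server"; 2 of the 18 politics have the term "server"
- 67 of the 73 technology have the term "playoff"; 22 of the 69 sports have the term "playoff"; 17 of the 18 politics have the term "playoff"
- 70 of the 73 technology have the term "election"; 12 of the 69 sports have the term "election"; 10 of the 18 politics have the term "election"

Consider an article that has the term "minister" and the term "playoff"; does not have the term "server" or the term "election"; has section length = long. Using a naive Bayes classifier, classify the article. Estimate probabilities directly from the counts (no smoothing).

sports

technology: (73/160) × (44/73) × (33/73) × (14/73) × (67/73) × (3/73) ≈ 0.000899248
sports: (69/160) × (38/69) × (31/69) × (44/69) × (22/69) × (57/69) ≈ 0.0179217
politics: (18/160) × (9/18) × (4/18) × (16/18) × (17/18) × (8/18) ≈ 0.00466392
Highest score → sports.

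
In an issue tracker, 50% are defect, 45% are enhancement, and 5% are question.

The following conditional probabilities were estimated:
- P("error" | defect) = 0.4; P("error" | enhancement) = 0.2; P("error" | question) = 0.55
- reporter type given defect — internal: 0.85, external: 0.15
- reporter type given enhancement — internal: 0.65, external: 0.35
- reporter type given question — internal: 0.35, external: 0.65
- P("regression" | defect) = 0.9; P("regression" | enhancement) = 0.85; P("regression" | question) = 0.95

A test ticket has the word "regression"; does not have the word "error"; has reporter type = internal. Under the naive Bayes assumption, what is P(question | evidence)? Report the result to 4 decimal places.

0.0172

defect: 0.5 × (1−0.4) × 0.85 × 0.9 = 0.2295
enhancement: 0.45 × (1−0.2) × 0.65 × 0.85 = 0.1989
question: 0.05 × (1−0.55) × 0.35 × 0.95 = 0.00748125
P(question | x) = 0.00748125 / 0.43588125 ≈ 0.0172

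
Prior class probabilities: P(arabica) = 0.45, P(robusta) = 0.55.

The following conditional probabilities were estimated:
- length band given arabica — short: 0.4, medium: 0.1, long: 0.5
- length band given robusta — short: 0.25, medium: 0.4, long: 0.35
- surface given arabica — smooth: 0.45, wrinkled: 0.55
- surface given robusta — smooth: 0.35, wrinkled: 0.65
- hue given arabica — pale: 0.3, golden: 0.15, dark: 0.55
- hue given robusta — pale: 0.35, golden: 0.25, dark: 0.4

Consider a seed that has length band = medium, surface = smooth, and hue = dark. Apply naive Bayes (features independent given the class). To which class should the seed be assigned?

robusta

arabica: 0.45 × 0.1 × 0.45 × 0.55 = 0.0111375
robusta: 0.55 × 0.4 × 0.35 × 0.4 = 0.0308
Highest score → robusta.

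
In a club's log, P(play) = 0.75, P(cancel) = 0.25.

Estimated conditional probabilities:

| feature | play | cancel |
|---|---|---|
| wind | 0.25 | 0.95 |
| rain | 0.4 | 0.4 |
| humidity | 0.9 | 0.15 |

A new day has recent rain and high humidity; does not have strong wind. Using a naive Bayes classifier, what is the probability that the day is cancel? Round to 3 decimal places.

play: 0.75 × (1−0.25) × 0.4 × 0.9 = 0.2025
cancel: 0.25 × (1−0.95) × 0.4 × 0.15 = 0.00075
P(cancel | x) = 0.00075 / 0.20325 ≈ 0.004

0.004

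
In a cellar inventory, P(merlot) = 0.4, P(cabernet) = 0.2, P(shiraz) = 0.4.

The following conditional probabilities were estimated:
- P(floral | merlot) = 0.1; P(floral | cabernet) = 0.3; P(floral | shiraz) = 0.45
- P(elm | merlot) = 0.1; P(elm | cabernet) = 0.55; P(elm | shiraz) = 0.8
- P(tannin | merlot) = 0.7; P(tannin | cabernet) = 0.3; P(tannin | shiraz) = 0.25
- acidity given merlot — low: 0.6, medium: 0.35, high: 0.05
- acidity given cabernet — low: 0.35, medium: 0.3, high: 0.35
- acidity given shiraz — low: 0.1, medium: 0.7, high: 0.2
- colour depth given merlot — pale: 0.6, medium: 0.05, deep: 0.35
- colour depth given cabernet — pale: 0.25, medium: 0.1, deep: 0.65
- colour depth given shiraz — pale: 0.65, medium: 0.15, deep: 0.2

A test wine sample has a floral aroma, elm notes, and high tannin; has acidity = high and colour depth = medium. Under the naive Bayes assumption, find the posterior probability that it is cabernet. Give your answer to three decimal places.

0.242

merlot: 0.4 × 0.1 × 0.1 × 0.7 × 0.05 × 0.05 = 0.000007
cabernet: 0.2 × 0.3 × 0.55 × 0.3 × 0.35 × 0.1 = 0.0003465
shiraz: 0.4 × 0.45 × 0.8 × 0.25 × 0.2 × 0.15 = 0.00108
P(cabernet | x) = 0.0003465 / 0.0014335 ≈ 0.242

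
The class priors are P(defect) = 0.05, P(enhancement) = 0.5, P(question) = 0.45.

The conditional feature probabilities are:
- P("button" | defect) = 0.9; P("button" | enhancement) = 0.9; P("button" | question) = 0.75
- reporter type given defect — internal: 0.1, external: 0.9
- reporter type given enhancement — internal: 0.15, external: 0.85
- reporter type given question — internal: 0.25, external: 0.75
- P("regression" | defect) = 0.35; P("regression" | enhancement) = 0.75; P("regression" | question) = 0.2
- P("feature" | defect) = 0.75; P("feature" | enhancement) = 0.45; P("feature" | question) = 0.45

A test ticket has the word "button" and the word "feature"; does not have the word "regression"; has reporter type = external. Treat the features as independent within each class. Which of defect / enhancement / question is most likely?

question

defect: 0.05 × 0.9 × 0.9 × (1−0.35) × 0.75 = 0.01974375
enhancement: 0.5 × 0.9 × 0.85 × (1−0.75) × 0.45 = 0.04303125
question: 0.45 × 0.75 × 0.75 × (1−0.2) × 0.45 = 0.091125
Highest score → question.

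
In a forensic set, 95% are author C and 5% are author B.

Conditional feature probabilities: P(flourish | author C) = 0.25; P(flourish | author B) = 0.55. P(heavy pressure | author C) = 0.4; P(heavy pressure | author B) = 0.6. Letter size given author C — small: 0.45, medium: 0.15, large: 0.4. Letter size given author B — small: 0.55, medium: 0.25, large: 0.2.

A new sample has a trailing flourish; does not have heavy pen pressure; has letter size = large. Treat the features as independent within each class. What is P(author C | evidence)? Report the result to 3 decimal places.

author C: 0.95 × 0.25 × (1−0.4) × 0.4 = 0.057
author B: 0.05 × 0.55 × (1−0.6) × 0.2 = 0.0022
P(author C | x) = 0.057 / 0.0592 ≈ 0.963

0.963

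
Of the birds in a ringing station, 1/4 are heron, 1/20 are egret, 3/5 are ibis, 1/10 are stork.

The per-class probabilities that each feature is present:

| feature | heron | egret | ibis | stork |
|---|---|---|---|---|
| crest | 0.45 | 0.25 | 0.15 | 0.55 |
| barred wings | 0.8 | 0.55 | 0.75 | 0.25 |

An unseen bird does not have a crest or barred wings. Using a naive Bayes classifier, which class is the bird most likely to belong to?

heron: 0.25 × (1−0.45) × (1−0.8) = 0.0275
egret: 0.05 × (1−0.25) × (1−0.55) = 0.016875
ibis: 0.6 × (1−0.15) × (1−0.75) = 0.1275
stork: 0.1 × (1−0.55) × (1−0.25) = 0.03375
Highest score → ibis.

ibis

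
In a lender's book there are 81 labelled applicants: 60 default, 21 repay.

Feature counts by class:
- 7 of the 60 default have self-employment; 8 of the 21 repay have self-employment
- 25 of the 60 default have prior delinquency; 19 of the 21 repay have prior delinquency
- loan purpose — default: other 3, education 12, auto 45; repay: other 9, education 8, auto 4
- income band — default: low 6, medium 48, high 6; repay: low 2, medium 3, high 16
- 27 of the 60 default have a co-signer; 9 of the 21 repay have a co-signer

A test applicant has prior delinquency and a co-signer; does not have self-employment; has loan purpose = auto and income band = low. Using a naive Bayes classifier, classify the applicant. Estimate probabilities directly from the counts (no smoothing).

default: (60/81) × (53/60) × (25/60) × (45/60) × (6/60) × (27/60) ≈ 0.00920139
repay: (21/81) × (13/21) × (19/21) × (4/21) × (2/21) × (9/21) ≈ 0.00112893
Highest score → default.

default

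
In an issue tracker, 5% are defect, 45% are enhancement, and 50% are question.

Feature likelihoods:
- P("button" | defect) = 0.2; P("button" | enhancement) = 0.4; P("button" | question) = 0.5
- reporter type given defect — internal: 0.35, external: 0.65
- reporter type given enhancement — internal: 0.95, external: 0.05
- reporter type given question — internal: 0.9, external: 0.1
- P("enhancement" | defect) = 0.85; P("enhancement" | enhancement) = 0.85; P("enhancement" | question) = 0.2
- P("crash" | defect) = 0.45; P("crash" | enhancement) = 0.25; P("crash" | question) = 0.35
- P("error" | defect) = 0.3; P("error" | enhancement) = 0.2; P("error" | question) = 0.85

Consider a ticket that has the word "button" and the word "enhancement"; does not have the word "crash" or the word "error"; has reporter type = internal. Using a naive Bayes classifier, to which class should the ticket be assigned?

enhancement

defect: 0.05 × 0.2 × 0.35 × 0.85 × (1−0.45) × (1−0.3) = 0.001145375
enhancement: 0.45 × 0.4 × 0.95 × 0.85 × (1−0.25) × (1−0.2) = 0.08721
question: 0.5 × 0.5 × 0.9 × 0.2 × (1−0.35) × (1−0.85) = 0.0043875
Highest score → enhancement.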